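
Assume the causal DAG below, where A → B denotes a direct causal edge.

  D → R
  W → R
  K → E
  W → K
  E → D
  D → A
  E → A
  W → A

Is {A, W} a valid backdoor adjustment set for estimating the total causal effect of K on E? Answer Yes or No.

Backdoor paths from K to E (paths whose first edge points into K):
  P1: K <- W -> A <- E
  P2: K <- W -> A <- D <- E
  P3: K <- W -> R <- D <- E
  P4: K <- W -> R <- D -> A <- E
Condition 1 (no descendant of K in the set): FAILS — A is a descendant of K.
Condition 2 (every backdoor path blocked by {A, W}):
  P1: blocked at fork node W ∈ conditioning set.
  P2: blocked at fork node W ∈ conditioning set.
  P3: blocked at fork node W ∈ conditioning set.
  P4: blocked at fork node W ∈ conditioning set.
{A, W} does not satisfy the backdoor criterion.

No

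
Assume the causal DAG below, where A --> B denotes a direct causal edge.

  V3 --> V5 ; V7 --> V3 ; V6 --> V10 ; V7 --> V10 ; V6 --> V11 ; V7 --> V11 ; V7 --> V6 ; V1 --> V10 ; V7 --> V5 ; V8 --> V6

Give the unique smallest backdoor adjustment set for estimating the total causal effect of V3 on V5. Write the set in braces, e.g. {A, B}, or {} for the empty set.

{V7}

Variables eligible for adjustment (non-descendants of V3, excluding V3 and V5): {V1, V10, V11, V6, V7, V8}.
Backdoor paths from V3 to V5:
  P1: V3 <- V7 -> V5
The empty set is not sufficient: P1 (V3 <- V7 -> V5) has no collider blocking it and no conditioned non-collider, so it is open.
Try {V7}:
  P1: blocked at fork node V7 ∈ conditioning set.
{V7} contains no descendant of V3 and blocks every backdoor path.
No other singleton works — e.g. {V8} leaves P1 open — so {V7} is the unique smallest valid adjustment set.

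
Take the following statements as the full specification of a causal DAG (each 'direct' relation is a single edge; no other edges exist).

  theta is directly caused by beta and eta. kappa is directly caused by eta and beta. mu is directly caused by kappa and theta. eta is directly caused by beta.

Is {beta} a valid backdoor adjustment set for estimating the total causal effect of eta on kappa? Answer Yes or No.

Yes

Backdoor paths from eta to kappa (paths whose first edge points into eta):
  P1: eta <- beta -> kappa
  P2: eta <- beta -> theta -> mu <- kappa
Condition 1 (no descendant of eta in the set): holds — descendants of eta are {kappa, mu, theta}; none are in {beta}.
Condition 2 (every backdoor path blocked by {beta}):
  P1: blocked at fork node beta ∈ conditioning set.
  P2: blocked at fork node beta ∈ conditioning set.
{beta} satisfies the backdoor criterion.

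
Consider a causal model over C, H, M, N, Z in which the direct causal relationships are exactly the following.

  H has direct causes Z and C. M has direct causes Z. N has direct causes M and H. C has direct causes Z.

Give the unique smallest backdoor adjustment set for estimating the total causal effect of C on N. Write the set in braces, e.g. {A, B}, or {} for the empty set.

Variables eligible for adjustment (non-descendants of C, excluding C and N): {M, Z}.
Backdoor paths from C to N:
  P1: C <- Z -> H -> N
  P2: C <- Z -> M -> N
The empty set is not sufficient: P1 (C <- Z -> H -> N) has no collider blocking it and no conditioned non-collider, so it is open.
Try {Z}:
  P1: blocked at fork node Z ∈ conditioning set.
  P2: blocked at fork node Z ∈ conditioning set.
{Z} contains no descendant of C and blocks every backdoor path.
No other singleton works — e.g. {M} leaves P1 open — so {Z} is the unique smallest valid adjustment set.

{Z}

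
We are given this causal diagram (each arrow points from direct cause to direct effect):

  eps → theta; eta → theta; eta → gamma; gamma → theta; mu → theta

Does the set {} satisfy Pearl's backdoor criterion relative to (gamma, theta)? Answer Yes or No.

No

Backdoor paths from gamma to theta (paths whose first edge points into gamma):
  P1: gamma <- eta -> theta
Condition 1 (no descendant of gamma in the set): holds — descendants of gamma are {theta}; none are in {}.
Condition 2 (every backdoor path blocked by {}):
  P1: open — no interior node is in the conditioning set.
{} does not satisfy the backdoor criterion.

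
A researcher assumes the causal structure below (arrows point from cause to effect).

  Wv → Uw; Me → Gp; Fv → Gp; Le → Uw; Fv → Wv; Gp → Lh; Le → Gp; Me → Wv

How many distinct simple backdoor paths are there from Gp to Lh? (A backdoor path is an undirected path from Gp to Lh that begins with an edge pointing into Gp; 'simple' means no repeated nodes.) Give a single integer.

A backdoor path from Gp to Lh is any simple undirected path whose first edge points into Gp (i.e. leaves Gp via a parent).
Parents of Gp: {Fv, Le, Me}.
No simple path from any parent of Gp reaches Lh without revisiting Gp, so there are no backdoor paths.

0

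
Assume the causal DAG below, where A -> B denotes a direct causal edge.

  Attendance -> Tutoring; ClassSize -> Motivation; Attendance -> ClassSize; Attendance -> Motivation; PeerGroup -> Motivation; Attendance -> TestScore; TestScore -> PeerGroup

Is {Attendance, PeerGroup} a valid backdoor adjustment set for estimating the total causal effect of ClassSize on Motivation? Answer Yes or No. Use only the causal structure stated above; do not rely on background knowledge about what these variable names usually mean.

Backdoor paths from ClassSize to Motivation (paths whose first edge points into ClassSize):
  P1: ClassSize <- Attendance -> TestScore -> PeerGroup -> Motivation
  P2: ClassSize <- Attendance -> Motivation
Condition 1 (no descendant of ClassSize in the set): holds — descendants of ClassSize are {Motivation}; none are in {Attendance, PeerGroup}.
Condition 2 (every backdoor path blocked by {Attendance, PeerGroup}):
  P1: blocked at fork node Attendance ∈ conditioning set.
  P2: blocked at fork node Attendance ∈ conditioning set.
{Attendance, PeerGroup} satisfies the backdoor criterion.

Yes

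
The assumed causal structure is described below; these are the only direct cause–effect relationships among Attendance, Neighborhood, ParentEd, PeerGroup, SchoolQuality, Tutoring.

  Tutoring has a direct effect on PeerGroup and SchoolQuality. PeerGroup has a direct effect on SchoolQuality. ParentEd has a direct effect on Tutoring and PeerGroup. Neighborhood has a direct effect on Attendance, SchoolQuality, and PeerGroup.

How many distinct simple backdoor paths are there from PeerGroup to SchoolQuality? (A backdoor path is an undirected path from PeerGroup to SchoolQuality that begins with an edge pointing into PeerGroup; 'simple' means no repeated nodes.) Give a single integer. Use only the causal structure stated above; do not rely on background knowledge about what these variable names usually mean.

3

A backdoor path from PeerGroup to SchoolQuality is any simple undirected path whose first edge points into PeerGroup (i.e. leaves PeerGroup via a parent).
Parents of PeerGroup: {Neighborhood, ParentEd, Tutoring}.
Enumerating:
  P1: PeerGroup <- Neighborhood -> SchoolQuality
  P2: PeerGroup <- ParentEd -> Tutoring -> SchoolQuality
  P3: PeerGroup <- Tutoring -> SchoolQuality
That exhausts the simple backdoor paths. Count: 3.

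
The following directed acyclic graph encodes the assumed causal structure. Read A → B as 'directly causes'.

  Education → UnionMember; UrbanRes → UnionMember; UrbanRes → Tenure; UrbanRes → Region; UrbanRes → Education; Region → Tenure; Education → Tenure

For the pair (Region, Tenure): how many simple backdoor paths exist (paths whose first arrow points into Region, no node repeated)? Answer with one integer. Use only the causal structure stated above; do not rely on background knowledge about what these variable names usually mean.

3

A backdoor path from Region to Tenure is any simple undirected path whose first edge points into Region (i.e. leaves Region via a parent).
Parents of Region: {UrbanRes}.
Enumerating:
  P1: Region <- UrbanRes -> Education -> Tenure
  P2: Region <- UrbanRes -> UnionMember <- Education -> Tenure
  P3: Region <- UrbanRes -> Tenure
That exhausts the simple backdoor paths. Count: 3.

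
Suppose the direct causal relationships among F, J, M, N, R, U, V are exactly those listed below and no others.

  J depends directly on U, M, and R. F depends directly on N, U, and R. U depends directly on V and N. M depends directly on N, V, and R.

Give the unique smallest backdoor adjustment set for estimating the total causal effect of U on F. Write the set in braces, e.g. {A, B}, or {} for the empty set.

{N}

Variables eligible for adjustment (non-descendants of U, excluding U and F): {M, N, R, V}.
Backdoor paths from U to F:
  P1: U <- V -> M <- R -> F
  P2: U <- V -> M <- N -> F
  P3: U <- V -> M -> J <- R -> F
  P4: U <- N -> M <- R -> F
  P5: U <- N -> M -> J <- R -> F
  P6: U <- N -> F
The empty set is not sufficient: P6 (U <- N -> F) has no collider blocking it and no conditioned non-collider, so it is open.
Try {N}:
  P1: blocked at collider M (neither it nor any descendant is in the conditioning set).
  P2: blocked at collider M (neither it nor any descendant is in the conditioning set).
  P3: blocked at collider J (neither it nor any descendant is in the conditioning set).
  P4: blocked at fork node N ∈ conditioning set.
  P5: blocked at fork node N ∈ conditioning set.
  P6: blocked at fork node N ∈ conditioning set.
{N} contains no descendant of U and blocks every backdoor path.
No other singleton works — e.g. {R} leaves P6 open — so {N} is the unique smallest valid adjustment set.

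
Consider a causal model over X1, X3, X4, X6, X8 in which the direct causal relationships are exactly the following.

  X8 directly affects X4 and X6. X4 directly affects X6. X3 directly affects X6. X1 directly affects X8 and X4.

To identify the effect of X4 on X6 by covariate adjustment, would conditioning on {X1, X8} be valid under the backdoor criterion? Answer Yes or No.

Backdoor paths from X4 to X6 (paths whose first edge points into X4):
  P1: X4 <- X1 -> X8 -> X6
  P2: X4 <- X8 -> X6
Condition 1 (no descendant of X4 in the set): holds — descendants of X4 are {X6}; none are in {X1, X8}.
Condition 2 (every backdoor path blocked by {X1, X8}):
  P1: blocked at fork node X1 ∈ conditioning set.
  P2: blocked at fork node X8 ∈ conditioning set.
{X1, X8} satisfies the backdoor criterion.

Yes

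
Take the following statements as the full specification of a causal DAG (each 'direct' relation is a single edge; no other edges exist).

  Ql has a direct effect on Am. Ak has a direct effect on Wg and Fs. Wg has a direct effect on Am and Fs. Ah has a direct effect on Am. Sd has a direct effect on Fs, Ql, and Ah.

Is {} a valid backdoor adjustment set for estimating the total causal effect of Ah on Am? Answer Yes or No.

Backdoor paths from Ah to Am (paths whose first edge points into Ah):
  P1: Ah <- Sd -> Ql -> Am
  P2: Ah <- Sd -> Fs <- Ak -> Wg -> Am
  P3: Ah <- Sd -> Fs <- Wg -> Am
Condition 1 (no descendant of Ah in the set): holds — descendants of Ah are {Am}; none are in {}.
Condition 2 (every backdoor path blocked by {}):
  P1: open — no interior node is in the conditioning set.
  P2: blocked at collider Fs (neither it nor any descendant is in the conditioning set).
  P3: blocked at collider Fs (neither it nor any descendant is in the conditioning set).
{} does not satisfy the backdoor criterion.

No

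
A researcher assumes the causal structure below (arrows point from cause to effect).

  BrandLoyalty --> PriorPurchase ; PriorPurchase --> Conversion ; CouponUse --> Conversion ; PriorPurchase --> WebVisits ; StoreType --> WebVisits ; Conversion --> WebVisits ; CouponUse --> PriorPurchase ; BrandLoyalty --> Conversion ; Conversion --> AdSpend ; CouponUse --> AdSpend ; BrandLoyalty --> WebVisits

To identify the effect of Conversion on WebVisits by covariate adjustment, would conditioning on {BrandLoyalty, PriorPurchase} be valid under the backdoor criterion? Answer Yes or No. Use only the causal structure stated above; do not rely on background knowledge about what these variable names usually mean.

Backdoor paths from Conversion to WebVisits (paths whose first edge points into Conversion):
  P1: Conversion <- BrandLoyalty -> PriorPurchase -> WebVisits
  P2: Conversion <- BrandLoyalty -> WebVisits
  P3: Conversion <- CouponUse -> PriorPurchase <- BrandLoyalty -> WebVisits
  P4: Conversion <- CouponUse -> PriorPurchase -> WebVisits
  P5: Conversion <- PriorPurchase <- BrandLoyalty -> WebVisits
  P6: Conversion <- PriorPurchase -> WebVisits
Condition 1 (no descendant of Conversion in the set): holds — descendants of Conversion are {AdSpend, WebVisits}; none are in {BrandLoyalty, PriorPurchase}.
Condition 2 (every backdoor path blocked by {BrandLoyalty, PriorPurchase}):
  P1: blocked at fork node BrandLoyalty ∈ conditioning set.
  P2: blocked at fork node BrandLoyalty ∈ conditioning set.
  P3: blocked at fork node BrandLoyalty ∈ conditioning set.
  P4: blocked at chain node PriorPurchase ∈ conditioning set.
  P5: blocked at chain node PriorPurchase ∈ conditioning set.
  P6: blocked at fork node PriorPurchase ∈ conditioning set.
{BrandLoyalty, PriorPurchase} satisfies the backdoor criterion.

Yes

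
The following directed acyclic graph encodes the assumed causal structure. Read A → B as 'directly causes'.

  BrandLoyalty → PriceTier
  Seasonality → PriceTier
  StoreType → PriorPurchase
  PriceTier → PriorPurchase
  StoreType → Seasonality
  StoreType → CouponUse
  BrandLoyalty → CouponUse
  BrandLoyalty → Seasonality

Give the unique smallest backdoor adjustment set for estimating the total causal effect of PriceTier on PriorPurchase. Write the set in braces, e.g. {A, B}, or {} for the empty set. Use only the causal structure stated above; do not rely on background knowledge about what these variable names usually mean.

{StoreType}

Variables eligible for adjustment (non-descendants of PriceTier, excluding PriceTier and PriorPurchase): {BrandLoyalty, CouponUse, Seasonality, StoreType}.
Backdoor paths from PriceTier to PriorPurchase:
  P1: PriceTier <- BrandLoyalty -> Seasonality <- StoreType -> PriorPurchase
  P2: PriceTier <- BrandLoyalty -> CouponUse <- StoreType -> PriorPurchase
  P3: PriceTier <- Seasonality <- StoreType -> PriorPurchase
  P4: PriceTier <- Seasonality <- BrandLoyalty -> CouponUse <- StoreType -> PriorPurchase
The empty set is not sufficient: P3 (PriceTier <- Seasonality <- StoreType -> PriorPurchase) has no collider blocking it and no conditioned non-collider, so it is open.
Try {StoreType}:
  P1: blocked at collider Seasonality (neither it nor any descendant is in the conditioning set).
  P2: blocked at collider CouponUse (neither it nor any descendant is in the conditioning set).
  P3: blocked at fork node StoreType ∈ conditioning set.
  P4: blocked at collider CouponUse (neither it nor any descendant is in the conditioning set).
{StoreType} contains no descendant of PriceTier and blocks every backdoor path.
No other singleton works — e.g. {BrandLoyalty} leaves P3 open — so {StoreType} is the unique smallest valid adjustment set.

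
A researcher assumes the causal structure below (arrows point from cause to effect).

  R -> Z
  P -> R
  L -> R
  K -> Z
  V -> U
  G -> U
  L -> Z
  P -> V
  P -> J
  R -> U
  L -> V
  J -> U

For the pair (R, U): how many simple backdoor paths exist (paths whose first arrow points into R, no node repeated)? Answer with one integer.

4

A backdoor path from R to U is any simple undirected path whose first edge points into R (i.e. leaves R via a parent).
Parents of R: {L, P}.
Enumerating:
  P1: R <- P -> J -> U
  P2: R <- P -> V -> U
  P3: R <- L -> V <- P -> J -> U
  P4: R <- L -> V -> U
That exhausts the simple backdoor paths. Count: 4.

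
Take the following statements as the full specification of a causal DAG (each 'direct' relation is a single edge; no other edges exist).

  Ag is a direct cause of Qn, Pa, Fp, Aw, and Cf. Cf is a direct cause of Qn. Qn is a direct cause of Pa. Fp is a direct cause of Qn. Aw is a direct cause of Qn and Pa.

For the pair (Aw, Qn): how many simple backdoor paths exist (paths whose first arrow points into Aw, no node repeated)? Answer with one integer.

4

A backdoor path from Aw to Qn is any simple undirected path whose first edge points into Aw (i.e. leaves Aw via a parent).
Parents of Aw: {Ag}.
Enumerating:
  P1: Aw <- Ag -> Fp -> Qn
  P2: Aw <- Ag -> Cf -> Qn
  P3: Aw <- Ag -> Qn
  P4: Aw <- Ag -> Pa <- Qn
That exhausts the simple backdoor paths. Count: 4.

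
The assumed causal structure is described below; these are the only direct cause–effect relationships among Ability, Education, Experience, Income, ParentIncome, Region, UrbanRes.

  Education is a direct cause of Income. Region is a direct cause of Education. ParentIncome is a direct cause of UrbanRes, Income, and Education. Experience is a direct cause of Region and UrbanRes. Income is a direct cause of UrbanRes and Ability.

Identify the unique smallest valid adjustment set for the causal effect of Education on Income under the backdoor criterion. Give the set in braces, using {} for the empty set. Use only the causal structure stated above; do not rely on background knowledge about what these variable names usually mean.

Variables eligible for adjustment (non-descendants of Education, excluding Education and Income): {Experience, ParentIncome, Region}.
Backdoor paths from Education to Income:
  P1: Education <- ParentIncome -> Income
  P2: Education <- ParentIncome -> UrbanRes <- Income
  P3: Education <- Region <- Experience -> UrbanRes <- ParentIncome -> Income
  P4: Education <- Region <- Experience -> UrbanRes <- Income
The empty set is not sufficient: P1 (Education <- ParentIncome -> Income) has no collider blocking it and no conditioned non-collider, so it is open.
Try {ParentIncome}:
  P1: blocked at fork node ParentIncome ∈ conditioning set.
  P2: blocked at fork node ParentIncome ∈ conditioning set.
  P3: blocked at collider UrbanRes (neither it nor any descendant is in the conditioning set).
  P4: blocked at collider UrbanRes (neither it nor any descendant is in the conditioning set).
{ParentIncome} contains no descendant of Education and blocks every backdoor path.
No other singleton works — e.g. {Experience} leaves P1 open — so {ParentIncome} is the unique smallest valid adjustment set.

{ParentIncome}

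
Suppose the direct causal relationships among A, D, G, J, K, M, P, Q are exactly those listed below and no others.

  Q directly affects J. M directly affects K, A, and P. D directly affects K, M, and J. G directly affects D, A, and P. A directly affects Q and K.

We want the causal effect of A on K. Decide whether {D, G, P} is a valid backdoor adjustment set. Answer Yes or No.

Backdoor paths from A to K (paths whose first edge points into A):
  P1: A <- G -> D -> M -> K
  P2: A <- G -> D -> K
  P3: A <- G -> P <- M <- D -> K
  P4: A <- G -> P <- M -> K
  P5: A <- M <- D -> K
  P6: A <- M -> P <- G -> D -> K
  P7: A <- M -> K
Condition 1 (no descendant of A in the set): holds — descendants of A are {J, K, Q}; none are in {D, G, P}.
Condition 2 (every backdoor path blocked by {D, G, P}):
  P1: blocked at fork node G ∈ conditioning set.
  P2: blocked at fork node G ∈ conditioning set.
  P3: blocked at fork node G ∈ conditioning set.
  P4: blocked at fork node G ∈ conditioning set.
  P5: blocked at fork node D ∈ conditioning set.
  P6: blocked at fork node G ∈ conditioning set.
  P7: open — no interior node is in the conditioning set.
{D, G, P} does not satisfy the backdoor criterion.

No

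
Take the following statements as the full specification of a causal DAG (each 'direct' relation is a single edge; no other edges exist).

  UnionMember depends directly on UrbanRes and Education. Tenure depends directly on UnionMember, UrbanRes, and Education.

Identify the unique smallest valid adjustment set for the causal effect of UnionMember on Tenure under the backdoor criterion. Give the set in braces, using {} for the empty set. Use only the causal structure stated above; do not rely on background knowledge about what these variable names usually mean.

Variables eligible for adjustment (non-descendants of UnionMember, excluding UnionMember and Tenure): {Education, UrbanRes}.
Backdoor paths from UnionMember to Tenure:
  P1: UnionMember <- Education -> Tenure
  P2: UnionMember <- UrbanRes -> Tenure
The empty set is not sufficient: P1 (UnionMember <- Education -> Tenure) has no collider blocking it and no conditioned non-collider, so it is open.
Try {Education, UrbanRes}:
  P1: blocked at fork node Education ∈ conditioning set.
  P2: blocked at fork node UrbanRes ∈ conditioning set.
{Education, UrbanRes} contains no descendant of UnionMember and blocks every backdoor path.
Every element of {Education, UrbanRes} is needed (dropping Education leaves P1 open; dropping UrbanRes leaves P2 open), so no proper subset is valid.
Among all size-2 subsets of the eligible variables, only {Education, UrbanRes} blocks every backdoor path, so it is the unique smallest valid adjustment set.

{Education, UrbanRes}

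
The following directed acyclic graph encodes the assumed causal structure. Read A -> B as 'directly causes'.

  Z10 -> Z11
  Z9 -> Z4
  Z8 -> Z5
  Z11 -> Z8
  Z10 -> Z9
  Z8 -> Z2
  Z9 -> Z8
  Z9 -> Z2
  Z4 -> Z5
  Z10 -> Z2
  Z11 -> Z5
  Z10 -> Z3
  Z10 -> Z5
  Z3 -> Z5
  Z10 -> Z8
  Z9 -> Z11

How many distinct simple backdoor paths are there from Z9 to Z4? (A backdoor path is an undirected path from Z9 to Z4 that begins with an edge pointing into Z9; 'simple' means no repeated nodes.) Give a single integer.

A backdoor path from Z9 to Z4 is any simple undirected path whose first edge points into Z9 (i.e. leaves Z9 via a parent).
Parents of Z9: {Z10}.
Enumerating:
  P1: Z9 <- Z10 -> Z3 -> Z5 <- Z4
  P2: Z9 <- Z10 -> Z11 -> Z8 -> Z5 <- Z4
  P3: Z9 <- Z10 -> Z11 -> Z5 <- Z4
  P4: Z9 <- Z10 -> Z8 <- Z11 -> Z5 <- Z4
  P5: Z9 <- Z10 -> Z8 -> Z5 <- Z4
  P6: Z9 <- Z10 -> Z2 <- Z8 <- Z11 -> Z5 <- Z4
  P7: Z9 <- Z10 -> Z2 <- Z8 -> Z5 <- Z4
  P8: Z9 <- Z10 -> Z5 <- Z4
That exhausts the simple backdoor paths. Count: 8.

8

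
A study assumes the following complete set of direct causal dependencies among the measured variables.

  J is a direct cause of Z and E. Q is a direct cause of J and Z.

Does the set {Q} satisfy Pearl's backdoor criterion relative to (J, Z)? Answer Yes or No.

Yes

Backdoor paths from J to Z (paths whose first edge points into J):
  P1: J <- Q -> Z
Condition 1 (no descendant of J in the set): holds — descendants of J are {E, Z}; none are in {Q}.
Condition 2 (every backdoor path blocked by {Q}):
  P1: blocked at fork node Q ∈ conditioning set.
{Q} satisfies the backdoor criterion.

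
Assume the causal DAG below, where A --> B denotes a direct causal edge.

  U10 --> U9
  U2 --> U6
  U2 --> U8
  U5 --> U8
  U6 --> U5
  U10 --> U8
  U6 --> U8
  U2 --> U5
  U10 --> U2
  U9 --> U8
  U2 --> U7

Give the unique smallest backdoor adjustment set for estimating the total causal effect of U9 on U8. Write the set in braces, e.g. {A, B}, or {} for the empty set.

{U10}

Variables eligible for adjustment (non-descendants of U9, excluding U9 and U8): {U10, U2, U5, U6, U7}.
Backdoor paths from U9 to U8:
  P1: U9 <- U10 -> U2 -> U6 -> U5 -> U8
  P2: U9 <- U10 -> U2 -> U6 -> U8
  P3: U9 <- U10 -> U2 -> U5 <- U6 -> U8
  P4: U9 <- U10 -> U2 -> U5 -> U8
  P5: U9 <- U10 -> U2 -> U8
  P6: U9 <- U10 -> U8
The empty set is not sufficient: P1 (U9 <- U10 -> U2 -> U6 -> U5 -> U8) has no collider blocking it and no conditioned non-collider, so it is open.
Try {U10}:
  P1: blocked at fork node U10 ∈ conditioning set.
  P2: blocked at fork node U10 ∈ conditioning set.
  P3: blocked at fork node U10 ∈ conditioning set.
  P4: blocked at fork node U10 ∈ conditioning set.
  P5: blocked at fork node U10 ∈ conditioning set.
  P6: blocked at fork node U10 ∈ conditioning set.
{U10} contains no descendant of U9 and blocks every backdoor path.
No other singleton works — e.g. {U2} leaves P6 open — so {U10} is the unique smallest valid adjustment set.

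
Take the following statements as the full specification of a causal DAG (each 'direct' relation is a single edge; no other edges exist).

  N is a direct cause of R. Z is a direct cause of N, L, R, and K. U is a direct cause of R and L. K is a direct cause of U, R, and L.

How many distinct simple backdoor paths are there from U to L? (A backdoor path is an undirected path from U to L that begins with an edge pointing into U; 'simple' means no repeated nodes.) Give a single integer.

4

A backdoor path from U to L is any simple undirected path whose first edge points into U (i.e. leaves U via a parent).
Parents of U: {K}.
Enumerating:
  P1: U <- K <- Z -> L
  P2: U <- K -> R <- Z -> L
  P3: U <- K -> R <- N <- Z -> L
  P4: U <- K -> L
That exhausts the simple backdoor paths. Count: 4.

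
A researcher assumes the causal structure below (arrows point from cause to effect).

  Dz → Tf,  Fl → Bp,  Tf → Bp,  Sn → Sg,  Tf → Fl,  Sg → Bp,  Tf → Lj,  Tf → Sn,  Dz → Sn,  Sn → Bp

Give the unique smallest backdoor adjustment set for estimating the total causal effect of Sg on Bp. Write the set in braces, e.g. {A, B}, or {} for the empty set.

{Sn}

Variables eligible for adjustment (non-descendants of Sg, excluding Sg and Bp): {Dz, Fl, Lj, Sn, Tf}.
Backdoor paths from Sg to Bp:
  P1: Sg <- Sn <- Dz -> Tf -> Fl -> Bp
  P2: Sg <- Sn <- Dz -> Tf -> Bp
  P3: Sg <- Sn <- Tf -> Fl -> Bp
  P4: Sg <- Sn <- Tf -> Bp
  P5: Sg <- Sn -> Bp
The empty set is not sufficient: P1 (Sg <- Sn <- Dz -> Tf -> Fl -> Bp) has no collider blocking it and no conditioned non-collider, so it is open.
Try {Sn}:
  P1: blocked at chain node Sn ∈ conditioning set.
  P2: blocked at chain node Sn ∈ conditioning set.
  P3: blocked at chain node Sn ∈ conditioning set.
  P4: blocked at chain node Sn ∈ conditioning set.
  P5: blocked at fork node Sn ∈ conditioning set.
{Sn} contains no descendant of Sg and blocks every backdoor path.
No other singleton works — e.g. {Dz} leaves P3 open — so {Sn} is the unique smallest valid adjustment set.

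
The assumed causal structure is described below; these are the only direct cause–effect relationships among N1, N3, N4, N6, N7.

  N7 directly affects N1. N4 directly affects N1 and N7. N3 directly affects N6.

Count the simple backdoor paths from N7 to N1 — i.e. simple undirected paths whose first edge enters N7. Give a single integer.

A backdoor path from N7 to N1 is any simple undirected path whose first edge points into N7 (i.e. leaves N7 via a parent).
Parents of N7: {N4}.
Enumerating:
  P1: N7 <- N4 -> N1
That exhausts the simple backdoor paths. Count: 1.

1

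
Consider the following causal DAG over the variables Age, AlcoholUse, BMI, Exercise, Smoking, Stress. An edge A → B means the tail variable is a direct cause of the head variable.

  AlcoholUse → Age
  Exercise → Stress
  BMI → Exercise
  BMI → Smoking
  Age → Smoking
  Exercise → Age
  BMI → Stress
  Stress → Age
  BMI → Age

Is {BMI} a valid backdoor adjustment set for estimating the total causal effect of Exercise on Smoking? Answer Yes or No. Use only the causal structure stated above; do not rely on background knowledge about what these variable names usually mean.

Backdoor paths from Exercise to Smoking (paths whose first edge points into Exercise):
  P1: Exercise <- BMI -> Stress -> Age -> Smoking
  P2: Exercise <- BMI -> Age -> Smoking
  P3: Exercise <- BMI -> Smoking
Condition 1 (no descendant of Exercise in the set): holds — descendants of Exercise are {Age, Smoking, Stress}; none are in {BMI}.
Condition 2 (every backdoor path blocked by {BMI}):
  P1: blocked at fork node BMI ∈ conditioning set.
  P2: blocked at fork node BMI ∈ conditioning set.
  P3: blocked at fork node BMI ∈ conditioning set.
{BMI} satisfies the backdoor criterion.

Yes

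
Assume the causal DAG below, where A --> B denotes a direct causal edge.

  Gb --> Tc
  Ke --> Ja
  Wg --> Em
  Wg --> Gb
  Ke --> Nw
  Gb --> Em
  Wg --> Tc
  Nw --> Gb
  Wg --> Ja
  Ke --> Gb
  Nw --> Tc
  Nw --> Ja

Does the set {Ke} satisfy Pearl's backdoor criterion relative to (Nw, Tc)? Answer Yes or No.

Yes

Backdoor paths from Nw to Tc (paths whose first edge points into Nw):
  P1: Nw <- Ke -> Gb <- Wg -> Tc
  P2: Nw <- Ke -> Gb -> Em <- Wg -> Tc
  P3: Nw <- Ke -> Gb -> Tc
  P4: Nw <- Ke -> Ja <- Wg -> Gb -> Tc
  P5: Nw <- Ke -> Ja <- Wg -> Em <- Gb -> Tc
  P6: Nw <- Ke -> Ja <- Wg -> Tc
Condition 1 (no descendant of Nw in the set): holds — descendants of Nw are {Em, Gb, Ja, Tc}; none are in {Ke}.
Condition 2 (every backdoor path blocked by {Ke}):
  P1: blocked at fork node Ke ∈ conditioning set.
  P2: blocked at fork node Ke ∈ conditioning set.
  P3: blocked at fork node Ke ∈ conditioning set.
  P4: blocked at fork node Ke ∈ conditioning set.
  P5: blocked at fork node Ke ∈ conditioning set.
  P6: blocked at fork node Ke ∈ conditioning set.
{Ke} satisfies the backdoor criterion.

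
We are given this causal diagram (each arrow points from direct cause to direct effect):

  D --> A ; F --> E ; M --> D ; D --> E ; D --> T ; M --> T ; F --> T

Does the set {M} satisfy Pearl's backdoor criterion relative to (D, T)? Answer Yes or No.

Backdoor paths from D to T (paths whose first edge points into D):
  P1: D <- M -> T
Condition 1 (no descendant of D in the set): holds — descendants of D are {A, E, T}; none are in {M}.
Condition 2 (every backdoor path blocked by {M}):
  P1: blocked at fork node M ∈ conditioning set.
{M} satisfies the backdoor criterion.

Yes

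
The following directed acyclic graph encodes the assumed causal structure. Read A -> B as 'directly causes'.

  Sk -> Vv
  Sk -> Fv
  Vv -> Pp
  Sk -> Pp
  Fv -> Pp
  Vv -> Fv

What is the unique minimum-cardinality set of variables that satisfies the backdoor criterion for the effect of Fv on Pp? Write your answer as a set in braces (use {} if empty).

Variables eligible for adjustment (non-descendants of Fv, excluding Fv and Pp): {Sk, Vv}.
Backdoor paths from Fv to Pp:
  P1: Fv <- Sk -> Vv -> Pp
  P2: Fv <- Sk -> Pp
  P3: Fv <- Vv <- Sk -> Pp
  P4: Fv <- Vv -> Pp
The empty set is not sufficient: P1 (Fv <- Sk -> Vv -> Pp) has no collider blocking it and no conditioned non-collider, so it is open.
Try {Sk, Vv}:
  P1: blocked at fork node Sk ∈ conditioning set.
  P2: blocked at fork node Sk ∈ conditioning set.
  P3: blocked at chain node Vv ∈ conditioning set.
  P4: blocked at fork node Vv ∈ conditioning set.
{Sk, Vv} contains no descendant of Fv and blocks every backdoor path.
Every element of {Sk, Vv} is needed (dropping Sk leaves P2 open; dropping Vv leaves P4 open), so no proper subset is valid.
Among all size-2 subsets of the eligible variables, only {Sk, Vv} blocks every backdoor path, so it is the unique smallest valid adjustment set.

{Sk, Vv}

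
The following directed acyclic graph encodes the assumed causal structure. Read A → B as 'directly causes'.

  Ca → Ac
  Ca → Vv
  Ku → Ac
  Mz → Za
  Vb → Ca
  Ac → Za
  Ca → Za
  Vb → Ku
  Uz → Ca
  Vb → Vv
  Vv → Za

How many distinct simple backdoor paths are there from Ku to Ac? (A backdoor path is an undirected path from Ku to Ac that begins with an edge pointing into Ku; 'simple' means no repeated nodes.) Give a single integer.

7

A backdoor path from Ku to Ac is any simple undirected path whose first edge points into Ku (i.e. leaves Ku via a parent).
Parents of Ku: {Vb}.
Enumerating:
  P1: Ku <- Vb -> Ca -> Vv -> Za <- Ac
  P2: Ku <- Vb -> Ca -> Ac
  P3: Ku <- Vb -> Ca -> Za <- Ac
  P4: Ku <- Vb -> Vv <- Ca -> Ac
  P5: Ku <- Vb -> Vv <- Ca -> Za <- Ac
  P6: Ku <- Vb -> Vv -> Za <- Ca -> Ac
  P7: Ku <- Vb -> Vv -> Za <- Ac
That exhausts the simple backdoor paths. Count: 7.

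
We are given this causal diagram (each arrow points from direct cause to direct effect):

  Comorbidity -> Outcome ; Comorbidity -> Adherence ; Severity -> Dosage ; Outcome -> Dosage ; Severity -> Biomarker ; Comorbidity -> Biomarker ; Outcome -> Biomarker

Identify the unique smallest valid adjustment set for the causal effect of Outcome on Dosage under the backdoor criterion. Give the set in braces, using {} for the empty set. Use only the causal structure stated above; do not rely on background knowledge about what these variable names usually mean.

{}

Variables eligible for adjustment (non-descendants of Outcome, excluding Outcome and Dosage): {Adherence, Comorbidity, Severity}.
Backdoor paths from Outcome to Dosage:
  P1: Outcome <- Comorbidity -> Biomarker <- Severity -> Dosage
Each backdoor path contains an unconditioned collider, so every path is already blocked with the empty conditioning set:
  P1: blocked at collider Biomarker (neither it nor any descendant is in the conditioning set).
The empty set is therefore the unique smallest valid set.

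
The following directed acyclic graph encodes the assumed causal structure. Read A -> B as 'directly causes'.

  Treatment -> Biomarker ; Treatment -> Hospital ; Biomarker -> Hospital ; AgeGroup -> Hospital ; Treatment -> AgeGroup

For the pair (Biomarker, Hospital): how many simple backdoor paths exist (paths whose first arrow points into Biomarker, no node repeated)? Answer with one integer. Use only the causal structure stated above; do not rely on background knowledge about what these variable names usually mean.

A backdoor path from Biomarker to Hospital is any simple undirected path whose first edge points into Biomarker (i.e. leaves Biomarker via a parent).
Parents of Biomarker: {Treatment}.
Enumerating:
  P1: Biomarker <- Treatment -> AgeGroup -> Hospital
  P2: Biomarker <- Treatment -> Hospital
That exhausts the simple backdoor paths. Count: 2.

2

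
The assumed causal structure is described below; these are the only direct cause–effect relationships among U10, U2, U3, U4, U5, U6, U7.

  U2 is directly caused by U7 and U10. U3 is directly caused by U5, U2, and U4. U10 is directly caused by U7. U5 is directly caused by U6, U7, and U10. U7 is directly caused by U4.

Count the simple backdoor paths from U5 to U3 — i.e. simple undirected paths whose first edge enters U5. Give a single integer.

7

A backdoor path from U5 to U3 is any simple undirected path whose first edge points into U5 (i.e. leaves U5 via a parent).
Parents of U5: {U10, U6, U7}.
Enumerating:
  P1: U5 <- U7 <- U4 -> U3
  P2: U5 <- U7 -> U10 -> U2 -> U3
  P3: U5 <- U7 -> U2 -> U3
  P4: U5 <- U10 <- U7 <- U4 -> U3
  P5: U5 <- U10 <- U7 -> U2 -> U3
  P6: U5 <- U10 -> U2 <- U7 <- U4 -> U3
  P7: U5 <- U10 -> U2 -> U3
That exhausts the simple backdoor paths. Count: 7.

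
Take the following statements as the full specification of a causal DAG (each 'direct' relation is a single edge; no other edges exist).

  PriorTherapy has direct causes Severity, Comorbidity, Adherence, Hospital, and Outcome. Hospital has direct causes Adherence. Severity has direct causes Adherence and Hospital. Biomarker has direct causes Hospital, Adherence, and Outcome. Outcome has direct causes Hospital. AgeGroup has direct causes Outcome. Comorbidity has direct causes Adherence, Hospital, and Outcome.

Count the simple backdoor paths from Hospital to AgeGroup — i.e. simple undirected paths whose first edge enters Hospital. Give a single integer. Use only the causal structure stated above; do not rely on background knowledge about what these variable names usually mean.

7

A backdoor path from Hospital to AgeGroup is any simple undirected path whose first edge points into Hospital (i.e. leaves Hospital via a parent).
Parents of Hospital: {Adherence}.
Enumerating:
  P1: Hospital <- Adherence -> Severity -> PriorTherapy <- Outcome -> AgeGroup
  P2: Hospital <- Adherence -> Severity -> PriorTherapy <- Comorbidity <- Outcome -> AgeGroup
  P3: Hospital <- Adherence -> Biomarker <- Outcome -> AgeGroup
  P4: Hospital <- Adherence -> Comorbidity <- Outcome -> AgeGroup
  P5: Hospital <- Adherence -> Comorbidity -> PriorTherapy <- Outcome -> AgeGroup
  P6: Hospital <- Adherence -> PriorTherapy <- Outcome -> AgeGroup
  P7: Hospital <- Adherence -> PriorTherapy <- Comorbidity <- Outcome -> AgeGroup
That exhausts the simple backdoor paths. Count: 7.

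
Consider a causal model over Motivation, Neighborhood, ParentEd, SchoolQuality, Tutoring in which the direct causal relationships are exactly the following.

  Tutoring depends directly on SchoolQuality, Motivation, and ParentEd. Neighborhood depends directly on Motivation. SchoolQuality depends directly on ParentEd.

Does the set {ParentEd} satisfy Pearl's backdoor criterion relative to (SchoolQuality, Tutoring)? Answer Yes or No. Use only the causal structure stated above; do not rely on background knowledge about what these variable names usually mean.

Backdoor paths from SchoolQuality to Tutoring (paths whose first edge points into SchoolQuality):
  P1: SchoolQuality <- ParentEd -> Tutoring
Condition 1 (no descendant of SchoolQuality in the set): holds — descendants of SchoolQuality are {Tutoring}; none are in {ParentEd}.
Condition 2 (every backdoor path blocked by {ParentEd}):
  P1: blocked at fork node ParentEd ∈ conditioning set.
{ParentEd} satisfies the backdoor criterion.

Yes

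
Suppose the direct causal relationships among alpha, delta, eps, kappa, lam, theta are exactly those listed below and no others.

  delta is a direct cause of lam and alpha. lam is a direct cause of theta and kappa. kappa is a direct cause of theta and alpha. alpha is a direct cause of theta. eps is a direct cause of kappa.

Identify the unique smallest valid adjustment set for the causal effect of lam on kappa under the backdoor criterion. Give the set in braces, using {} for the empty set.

{}

Variables eligible for adjustment (non-descendants of lam, excluding lam and kappa): {delta, eps}.
Backdoor paths from lam to kappa:
  P1: lam <- delta -> alpha <- kappa
  P2: lam <- delta -> alpha -> theta <- kappa
Each backdoor path contains an unconditioned collider, so every path is already blocked with the empty conditioning set:
  P1: blocked at collider alpha (neither it nor any descendant is in the conditioning set).
  P2: blocked at collider theta (neither it nor any descendant is in the conditioning set).
The empty set is therefore the unique smallest valid set.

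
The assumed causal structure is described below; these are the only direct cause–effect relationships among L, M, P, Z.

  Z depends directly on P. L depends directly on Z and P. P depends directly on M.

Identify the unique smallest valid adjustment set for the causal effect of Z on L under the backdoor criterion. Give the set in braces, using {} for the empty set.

Variables eligible for adjustment (non-descendants of Z, excluding Z and L): {M, P}.
Backdoor paths from Z to L:
  P1: Z <- P -> L
The empty set is not sufficient: P1 (Z <- P -> L) has no collider blocking it and no conditioned non-collider, so it is open.
Try {P}:
  P1: blocked at fork node P ∈ conditioning set.
{P} contains no descendant of Z and blocks every backdoor path.
No other singleton works — e.g. {M} leaves P1 open — so {P} is the unique smallest valid adjustment set.

{P}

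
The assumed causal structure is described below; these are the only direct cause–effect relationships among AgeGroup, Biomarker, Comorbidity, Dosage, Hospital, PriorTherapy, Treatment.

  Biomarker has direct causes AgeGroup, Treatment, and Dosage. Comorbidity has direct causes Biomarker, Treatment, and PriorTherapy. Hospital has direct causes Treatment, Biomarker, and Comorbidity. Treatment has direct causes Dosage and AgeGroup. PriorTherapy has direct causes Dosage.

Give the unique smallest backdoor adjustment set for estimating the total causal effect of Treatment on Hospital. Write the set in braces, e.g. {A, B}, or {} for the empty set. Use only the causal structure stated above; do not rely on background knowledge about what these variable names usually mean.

Variables eligible for adjustment (non-descendants of Treatment, excluding Treatment and Hospital): {AgeGroup, Dosage, PriorTherapy}.
Backdoor paths from Treatment to Hospital:
  P1: Treatment <- Dosage -> PriorTherapy -> Comorbidity <- Biomarker -> Hospital
  P2: Treatment <- Dosage -> PriorTherapy -> Comorbidity -> Hospital
  P3: Treatment <- Dosage -> Biomarker -> Comorbidity -> Hospital
  P4: Treatment <- Dosage -> Biomarker -> Hospital
  P5: Treatment <- AgeGroup -> Biomarker <- Dosage -> PriorTherapy -> Comorbidity -> Hospital
  P6: Treatment <- AgeGroup -> Biomarker -> Comorbidity -> Hospital
  P7: Treatment <- AgeGroup -> Biomarker -> Hospital
The empty set is not sufficient: P2 (Treatment <- Dosage -> PriorTherapy -> Comorbidity -> Hospital) has no collider blocking it and no conditioned non-collider, so it is open.
Try {AgeGroup, Dosage}:
  P1: blocked at fork node Dosage ∈ conditioning set.
  P2: blocked at fork node Dosage ∈ conditioning set.
  P3: blocked at fork node Dosage ∈ conditioning set.
  P4: blocked at fork node Dosage ∈ conditioning set.
  P5: blocked at fork node AgeGroup ∈ conditioning set.
  P6: blocked at fork node AgeGroup ∈ conditioning set.
  P7: blocked at fork node AgeGroup ∈ conditioning set.
{AgeGroup, Dosage} contains no descendant of Treatment and blocks every backdoor path.
Every element of {AgeGroup, Dosage} is needed (dropping AgeGroup leaves P6 open; dropping Dosage leaves P2 open), so no proper subset is valid.
Among all size-2 subsets of the eligible variables, only {AgeGroup, Dosage} blocks every backdoor path, so it is the unique smallest valid adjustment set.

{AgeGroup, Dosage}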